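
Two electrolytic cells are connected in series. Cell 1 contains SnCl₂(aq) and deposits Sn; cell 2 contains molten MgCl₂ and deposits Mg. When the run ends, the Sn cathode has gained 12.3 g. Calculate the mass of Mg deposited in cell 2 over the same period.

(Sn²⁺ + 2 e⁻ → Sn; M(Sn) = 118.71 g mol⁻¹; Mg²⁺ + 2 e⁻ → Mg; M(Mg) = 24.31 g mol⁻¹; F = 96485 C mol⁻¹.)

n(Sn) = 12.3 / 118.71 = 0.1036 mol.
Since Sn²⁺ + 2 e⁻ → Sn, n(e⁻) passed = 2 × 0.1036 = 0.2072 mol.
Cells in series carry the same charge, so the same 0.2072 mol of electrons passes through cell 2.
Mg²⁺ + 2 e⁻ → Mg, so n(Mg) = 0.2072 / 2 = 0.1036 mol.
m(Mg) = 0.1036 × 24.31 = 2.52 g.

2.52 g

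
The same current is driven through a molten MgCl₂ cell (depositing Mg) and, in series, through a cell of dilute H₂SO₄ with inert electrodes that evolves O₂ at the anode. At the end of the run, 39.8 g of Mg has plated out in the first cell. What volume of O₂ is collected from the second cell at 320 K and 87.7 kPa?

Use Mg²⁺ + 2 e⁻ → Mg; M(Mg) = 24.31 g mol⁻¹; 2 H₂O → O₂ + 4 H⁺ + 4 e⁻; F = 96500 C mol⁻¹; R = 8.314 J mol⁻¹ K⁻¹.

24.8 L

n(Mg) = 39.8 / 24.31 = 1.637 mol, so n(e⁻) = 2 × 1.637 = 3.274 mol.
The cells are in series, so the same 3.274 mol of electrons passes through the second cell.
2 H₂O → O₂ + 4 H⁺ + 4 e⁻ — 4 mol e⁻ per mol O₂, so n(O₂) = 3.274/4 = 0.8186 mol.
V = nRT/P = (0.8186 × 8.314 × 320) / (87.7 × 10³) = 0.0248 m³ = 24.8 L.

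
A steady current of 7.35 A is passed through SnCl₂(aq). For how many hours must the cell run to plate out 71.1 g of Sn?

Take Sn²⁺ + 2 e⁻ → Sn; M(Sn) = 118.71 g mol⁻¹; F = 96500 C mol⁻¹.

4.37 h

n(Sn) = m/M = 71.1 / 118.71 = 0.5989 mol.
Each Sn atom requires 2 electrons, so n(e⁻) = 2 × 0.5989 = 1.198 mol.
Q = n(e⁻)·F = 1.198 × 96500 = 115600 C.
t = Q/I = 115600 / 7.350 A = 15730 s = 4.37 h.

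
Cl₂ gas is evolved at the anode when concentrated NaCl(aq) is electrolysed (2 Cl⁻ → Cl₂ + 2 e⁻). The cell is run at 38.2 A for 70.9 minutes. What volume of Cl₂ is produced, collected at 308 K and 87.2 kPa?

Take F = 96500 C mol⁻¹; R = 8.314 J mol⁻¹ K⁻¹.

Q = I·t = 38.20 A × 4254.0 s = 162500 C.
n(e⁻) = Q/F = 162500 / 96500 = 1.684 mol.
2 electrons are transferred per Cl₂ molecule, so n(Cl₂) = 1.684 / 2 = 0.8420 mol.
V = nRT/P = (0.8420 × 8.314 × 308) / (87.2 × 10³ Pa) = 0.0247 m³ = 24.7 L.

24.7 L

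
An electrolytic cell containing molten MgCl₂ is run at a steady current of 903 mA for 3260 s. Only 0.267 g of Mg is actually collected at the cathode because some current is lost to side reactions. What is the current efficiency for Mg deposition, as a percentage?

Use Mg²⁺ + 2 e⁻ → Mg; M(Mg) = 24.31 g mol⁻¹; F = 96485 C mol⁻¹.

72.0 %

Q = I·t = 0.9030 × 3260.0 = 2944 C; n(e⁻) = 2944/96485 = 0.03051 mol.
Theoretical n(Mg) = n(e⁻)/2 = 0.01526 mol, i.e. m_theo = 0.01526 × 24.31 = 0.3709 g.
Efficiency = m_actual / m_theo = 0.267 / 0.3709 = 72.0 %.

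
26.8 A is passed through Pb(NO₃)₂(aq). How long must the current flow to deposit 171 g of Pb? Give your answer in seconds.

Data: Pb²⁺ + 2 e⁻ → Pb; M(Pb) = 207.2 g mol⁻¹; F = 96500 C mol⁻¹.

n(Pb) = m/M = 171 / 207.2 = 0.8253 mol.
Each Pb atom requires 2 electrons, so n(e⁻) = 2 × 0.8253 = 1.651 mol.
Q = n(e⁻)·F = 1.651 × 96500 = 159300 C.
t = Q/I = 159300 / 26.80 A = 5943 s.

5940 s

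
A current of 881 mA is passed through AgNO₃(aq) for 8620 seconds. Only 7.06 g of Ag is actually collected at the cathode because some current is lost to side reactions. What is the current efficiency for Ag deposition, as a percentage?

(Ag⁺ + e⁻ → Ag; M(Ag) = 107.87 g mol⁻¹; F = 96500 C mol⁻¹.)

83.2 %

Q = I·t = 0.8810 × 8620.0 = 7594 C; n(e⁻) = 7594/96500 = 0.07870 mol.
Theoretical n(Ag) = n(e⁻)/1 = 0.07870 mol, i.e. m_theo = 0.07870 × 107.87 = 8.489 g.
Efficiency = m_actual / m_theo = 7.06 / 8.489 = 83.2 %.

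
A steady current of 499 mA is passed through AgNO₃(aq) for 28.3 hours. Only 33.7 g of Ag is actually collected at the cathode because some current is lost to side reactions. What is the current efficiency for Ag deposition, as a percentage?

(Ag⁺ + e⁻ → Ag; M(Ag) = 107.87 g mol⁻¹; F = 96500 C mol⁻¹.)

59.3 %

Q = I·t = 0.4990 × 101880 = 50840 C; n(e⁻) = 50840/96500 = 0.5268 mol.
Theoretical n(Ag) = n(e⁻)/1 = 0.5268 mol, i.e. m_theo = 0.5268 × 107.87 = 56.83 g.
Efficiency = m_actual / m_theo = 33.7 / 56.83 = 59.3 %.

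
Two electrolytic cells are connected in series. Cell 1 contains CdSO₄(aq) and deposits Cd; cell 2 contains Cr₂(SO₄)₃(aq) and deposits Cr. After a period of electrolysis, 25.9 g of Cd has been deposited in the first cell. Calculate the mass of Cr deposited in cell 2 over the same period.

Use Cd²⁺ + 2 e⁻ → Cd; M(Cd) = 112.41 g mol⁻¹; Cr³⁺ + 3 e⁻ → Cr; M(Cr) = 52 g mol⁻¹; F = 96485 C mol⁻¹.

n(Cd) = 25.9 / 112.41 = 0.2304 mol.
Since Cd²⁺ + 2 e⁻ → Cd, n(e⁻) passed = 2 × 0.2304 = 0.4608 mol.
Cells in series carry the same charge, so the same 0.4608 mol of electrons passes through cell 2.
Cr³⁺ + 3 e⁻ → Cr, so n(Cr) = 0.4608 / 3 = 0.1536 mol.
m(Cr) = 0.1536 × 52 = 7.99 g.

7.99 g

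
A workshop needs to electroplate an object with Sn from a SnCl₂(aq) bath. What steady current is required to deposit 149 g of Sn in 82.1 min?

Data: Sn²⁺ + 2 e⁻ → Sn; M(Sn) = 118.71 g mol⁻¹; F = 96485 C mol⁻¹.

n(Sn) = 149 / 118.71 = 1.255 mol.
n(e⁻) = 2 × 1.255 = 2.510 mol.
Q = n(e⁻)·F = 2.510 × 96485 = 242200 C.
I = Q/t = 242200 / 4926.0 s = 49.2 A.

49.2 A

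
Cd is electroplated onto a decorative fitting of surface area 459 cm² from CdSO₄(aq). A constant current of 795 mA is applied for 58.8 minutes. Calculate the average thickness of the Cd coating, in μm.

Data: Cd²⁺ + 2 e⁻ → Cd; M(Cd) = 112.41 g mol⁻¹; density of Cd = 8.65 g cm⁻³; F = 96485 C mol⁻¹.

4.12 μm

Q = I·t = 0.7950 × 3528.0 = 2805 C; n(e⁻) = 0.02907 mol.
n(Cd) = n(e⁻)/2 = 0.01453 mol, so m = 0.01453 × 112.41 = 1.634 g.
Volume = m/ρ = 1.634 / 8.65 = 0.1889 cm³.
Thickness = V/A = 0.1889 / 459 = 4.12 × 10⁻⁴ cm = 4.12 μm.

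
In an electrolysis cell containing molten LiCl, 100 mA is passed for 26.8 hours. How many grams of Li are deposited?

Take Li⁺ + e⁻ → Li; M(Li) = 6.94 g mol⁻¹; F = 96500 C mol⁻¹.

Q = I·t = 0.1000 A × 96480 s = 9648 C.
n(e⁻) = Q/F = 9648 / 96500 = 0.09998 mol.
Li⁺ + e⁻ → Li, so n(Li) = n(e⁻)/1 = 0.09998 mol.
m = n·M = 0.09998 × 6.94 = 0.694 g.

0.694 g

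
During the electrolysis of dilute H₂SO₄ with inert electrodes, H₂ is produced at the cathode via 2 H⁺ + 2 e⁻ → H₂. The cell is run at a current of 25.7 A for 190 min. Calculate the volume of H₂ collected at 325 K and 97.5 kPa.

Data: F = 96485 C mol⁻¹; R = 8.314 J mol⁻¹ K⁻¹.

42.1 L

Q = I·t = 25.70 A × 11400 s = 293000 C.
n(e⁻) = Q/F = 293000 / 96485 = 3.037 mol.
2 electrons are transferred per H₂ molecule, so n(H₂) = 3.037 / 2 = 1.518 mol.
V = nRT/P = (1.518 × 8.314 × 325) / (97.5 × 10³ Pa) = 0.0421 m³ = 42.1 L.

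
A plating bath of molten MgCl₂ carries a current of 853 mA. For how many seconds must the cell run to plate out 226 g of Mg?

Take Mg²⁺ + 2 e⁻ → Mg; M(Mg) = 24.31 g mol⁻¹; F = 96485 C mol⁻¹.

n(Mg) = m/M = 226 / 24.31 = 9.297 mol.
Each Mg atom requires 2 electrons, so n(e⁻) = 2 × 9.297 = 18.59 mol.
Q = n(e⁻)·F = 18.59 × 96485 = 1794000 C.
t = Q/I = 1794000 / 0.8530 A = 2103000 s.

2.10 × 10⁶ s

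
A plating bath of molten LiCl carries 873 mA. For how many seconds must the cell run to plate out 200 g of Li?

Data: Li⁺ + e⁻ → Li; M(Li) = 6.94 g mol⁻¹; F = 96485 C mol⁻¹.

3.19 × 10⁶ s

n(Li) = m/M = 200 / 6.94 = 28.82 mol.
Each Li atom requires 1 electron, so n(e⁻) = 1 × 28.82 = 28.82 mol.
Q = n(e⁻)·F = 28.82 × 96485 = 2781000 C.
t = Q/I = 2781000 / 0.8730 A = 3185000 s.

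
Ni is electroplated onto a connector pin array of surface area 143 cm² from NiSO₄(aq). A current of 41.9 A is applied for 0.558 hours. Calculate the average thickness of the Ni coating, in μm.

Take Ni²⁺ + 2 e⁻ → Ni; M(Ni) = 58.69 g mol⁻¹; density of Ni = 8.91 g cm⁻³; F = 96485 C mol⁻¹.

Q = I·t = 41.90 × 2008.8 = 84170 C; n(e⁻) = 0.8724 mol.
n(Ni) = n(e⁻)/2 = 0.4362 mol, so m = 0.4362 × 58.69 = 25.60 g.
Volume = m/ρ = 25.60 / 8.91 = 2.873 cm³.
Thickness = V/A = 2.873 / 143 = 0.0201 cm = 201 μm.

201 μm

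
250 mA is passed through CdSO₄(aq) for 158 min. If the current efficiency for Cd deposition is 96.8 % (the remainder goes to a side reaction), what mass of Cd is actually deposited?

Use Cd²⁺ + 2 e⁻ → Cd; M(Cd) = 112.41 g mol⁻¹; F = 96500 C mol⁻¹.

1.34 g

Q = I·t = 0.2500 × 9480.0 = 2370 C.
n(e⁻) = 2370/96500 = 0.02456 mol; theoretically n(Cd) = 0.02456/2 = 0.01228 mol, m_theo = 1.380 g.
At 96.8 % efficiency, m_actual = 0.968 × 1.380 = 1.34 g.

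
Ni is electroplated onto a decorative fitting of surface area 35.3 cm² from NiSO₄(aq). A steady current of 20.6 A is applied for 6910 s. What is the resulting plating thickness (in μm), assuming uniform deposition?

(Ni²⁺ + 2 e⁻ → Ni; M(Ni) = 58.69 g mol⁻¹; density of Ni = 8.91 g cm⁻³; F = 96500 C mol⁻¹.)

Q = I·t = 20.60 × 6910.0 = 142300 C; n(e⁻) = 1.475 mol.
n(Ni) = n(e⁻)/2 = 0.7375 mol, so m = 0.7375 × 58.69 = 43.29 g.
Volume = m/ρ = 43.29 / 8.91 = 4.858 cm³.
Thickness = V/A = 4.858 / 35.3 = 0.138 cm = 1380 μm.

1380 μm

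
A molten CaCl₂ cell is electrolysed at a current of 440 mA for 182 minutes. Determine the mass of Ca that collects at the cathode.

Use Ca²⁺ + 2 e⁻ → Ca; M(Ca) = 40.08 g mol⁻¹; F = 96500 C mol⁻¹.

0.998 g

Q = I·t = 0.4400 A × 10920 s = 4805 C.
n(e⁻) = Q/F = 4805 / 96500 = 0.04979 mol.
Ca²⁺ + 2 e⁻ → Ca, so n(Ca) = n(e⁻)/2 = 0.02490 mol.
m = n·M = 0.02490 × 40.08 = 0.998 g.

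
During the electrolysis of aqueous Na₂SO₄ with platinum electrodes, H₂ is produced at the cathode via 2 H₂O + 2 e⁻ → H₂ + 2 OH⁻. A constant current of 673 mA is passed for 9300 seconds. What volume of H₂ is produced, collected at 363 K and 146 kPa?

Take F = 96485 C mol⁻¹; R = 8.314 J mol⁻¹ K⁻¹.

0.670 L

Q = I·t = 0.6730 A × 9300.0 s = 6259 C.
n(e⁻) = Q/F = 6259 / 96485 = 0.06487 mol.
2 electrons are transferred per H₂ molecule, so n(H₂) = 0.06487 / 2 = 0.03243 mol.
V = nRT/P = (0.03243 × 8.314 × 363) / (146 × 10³ Pa) = 6.70 × 10⁻⁴ m³ = 0.670 L.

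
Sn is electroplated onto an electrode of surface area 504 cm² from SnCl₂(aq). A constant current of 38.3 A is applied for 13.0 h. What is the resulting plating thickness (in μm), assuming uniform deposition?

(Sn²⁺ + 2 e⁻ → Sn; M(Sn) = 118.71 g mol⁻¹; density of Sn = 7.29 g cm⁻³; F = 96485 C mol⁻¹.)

3000 μm

Q = I·t = 38.30 × 46800 = 1792000 C; n(e⁻) = 18.58 mol.
n(Sn) = n(e⁻)/2 = 9.289 mol, so m = 9.289 × 118.71 = 1103 g.
Volume = m/ρ = 1103 / 7.29 = 151.3 cm³.
Thickness = V/A = 151.3 / 504 = 0.300 cm = 3000 μm.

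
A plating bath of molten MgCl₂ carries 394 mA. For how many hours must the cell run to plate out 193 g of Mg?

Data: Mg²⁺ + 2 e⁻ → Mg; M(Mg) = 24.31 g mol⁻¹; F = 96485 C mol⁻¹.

n(Mg) = m/M = 193 / 24.31 = 7.939 mol.
Each Mg atom requires 2 electrons, so n(e⁻) = 2 × 7.939 = 15.88 mol.
Q = n(e⁻)·F = 15.88 × 96485 = 1532000 C.
t = Q/I = 1532000 / 0.3940 A = 3888000 s = 1080 h.

1080 h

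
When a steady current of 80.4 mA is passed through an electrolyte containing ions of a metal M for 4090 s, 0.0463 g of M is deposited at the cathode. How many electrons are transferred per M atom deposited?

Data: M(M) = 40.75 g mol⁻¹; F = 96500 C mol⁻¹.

Q = I·t = 0.08040 A × 4090.0 s = 328.8 C, so n(e⁻) = 328.8/96500 = 0.003408 mol.
n(M) deposited = 0.0463 / 40.75 = 0.001136 mol.
Electrons per atom = n(e⁻)/n(M) = 0.003408 / 0.001136 = 3.00 ≈ 3, so the ion is M³⁺.

3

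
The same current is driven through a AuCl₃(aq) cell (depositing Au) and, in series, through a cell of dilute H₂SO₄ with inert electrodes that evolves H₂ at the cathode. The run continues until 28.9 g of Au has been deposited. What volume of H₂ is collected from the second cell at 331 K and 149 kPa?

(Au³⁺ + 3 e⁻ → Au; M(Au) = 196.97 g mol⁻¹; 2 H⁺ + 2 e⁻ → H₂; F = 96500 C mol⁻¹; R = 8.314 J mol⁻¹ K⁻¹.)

4.06 L

n(Au) = 28.9 / 196.97 = 0.1467 mol, so n(e⁻) = 3 × 0.1467 = 0.4402 mol.
The cells are in series, so the same 0.4402 mol of electrons passes through the second cell.
2 H⁺ + 2 e⁻ → H₂ — 2 mol e⁻ per mol H₂, so n(H₂) = 0.4402/2 = 0.2201 mol.
V = nRT/P = (0.2201 × 8.314 × 331) / (149 × 10³) = 0.00406 m³ = 4.06 L.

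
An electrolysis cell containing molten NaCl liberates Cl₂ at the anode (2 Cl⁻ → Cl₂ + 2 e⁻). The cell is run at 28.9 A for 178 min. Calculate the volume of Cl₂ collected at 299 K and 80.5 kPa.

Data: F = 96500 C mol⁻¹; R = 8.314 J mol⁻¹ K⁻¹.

49.4 L

Q = I·t = 28.90 A × 10680 s = 308700 C.
n(e⁻) = Q/F = 308700 / 96500 = 3.198 mol.
2 electrons are transferred per Cl₂ molecule, so n(Cl₂) = 3.198 / 2 = 1.599 mol.
V = nRT/P = (1.599 × 8.314 × 299) / (80.5 × 10³ Pa) = 0.0494 m³ = 49.4 L.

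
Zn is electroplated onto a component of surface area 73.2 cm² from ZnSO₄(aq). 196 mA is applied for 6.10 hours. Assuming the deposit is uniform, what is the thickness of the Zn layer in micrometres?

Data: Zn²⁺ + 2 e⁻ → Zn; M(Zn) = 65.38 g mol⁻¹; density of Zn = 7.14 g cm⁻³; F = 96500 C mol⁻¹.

Q = I·t = 0.1960 × 21960 = 4304 C; n(e⁻) = 0.04460 mol.
n(Zn) = n(e⁻)/2 = 0.02230 mol, so m = 0.02230 × 65.38 = 1.458 g.
Volume = m/ρ = 1.458 / 7.14 = 0.2042 cm³.
Thickness = V/A = 0.2042 / 73.2 = 0.00279 cm = 27.9 μm.

27.9 μm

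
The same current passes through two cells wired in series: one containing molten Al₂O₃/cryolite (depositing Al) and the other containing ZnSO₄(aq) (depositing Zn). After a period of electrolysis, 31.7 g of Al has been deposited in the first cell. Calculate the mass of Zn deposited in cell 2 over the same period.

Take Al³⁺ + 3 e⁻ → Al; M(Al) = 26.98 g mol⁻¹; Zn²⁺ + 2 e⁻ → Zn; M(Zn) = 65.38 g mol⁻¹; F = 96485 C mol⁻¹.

n(Al) = 31.7 / 26.98 = 1.175 mol.
Since Al³⁺ + 3 e⁻ → Al, n(e⁻) passed = 3 × 1.175 = 3.525 mol.
Cells in series carry the same charge, so the same 3.525 mol of electrons passes through cell 2.
Zn²⁺ + 2 e⁻ → Zn, so n(Zn) = 3.525 / 2 = 1.762 mol.
m(Zn) = 1.762 × 65.38 = 115 g.

115 g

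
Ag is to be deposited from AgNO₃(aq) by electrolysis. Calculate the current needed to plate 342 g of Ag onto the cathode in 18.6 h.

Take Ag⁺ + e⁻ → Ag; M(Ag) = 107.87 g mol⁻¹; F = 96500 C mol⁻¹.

n(Ag) = 342 / 107.87 = 3.170 mol.
n(e⁻) = 1 × 3.170 = 3.170 mol.
Q = n(e⁻)·F = 3.170 × 96500 = 306000 C.
I = Q/t = 306000 / 66960 s = 4.57 A.

4.57 A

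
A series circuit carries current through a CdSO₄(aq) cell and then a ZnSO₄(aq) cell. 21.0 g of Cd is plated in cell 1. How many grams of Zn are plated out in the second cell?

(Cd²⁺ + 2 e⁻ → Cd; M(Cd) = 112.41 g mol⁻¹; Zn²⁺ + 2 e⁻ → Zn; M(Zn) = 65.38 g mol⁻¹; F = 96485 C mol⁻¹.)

n(Cd) = 21.0 / 112.41 = 0.1868 mol.
Since Cd²⁺ + 2 e⁻ → Cd, n(e⁻) passed = 2 × 0.1868 = 0.3736 mol.
Cells in series carry the same charge, so the same 0.3736 mol of electrons passes through cell 2.
Zn²⁺ + 2 e⁻ → Zn, so n(Zn) = 0.3736 / 2 = 0.1868 mol.
m(Zn) = 0.1868 × 65.38 = 12.2 g.

12.2 g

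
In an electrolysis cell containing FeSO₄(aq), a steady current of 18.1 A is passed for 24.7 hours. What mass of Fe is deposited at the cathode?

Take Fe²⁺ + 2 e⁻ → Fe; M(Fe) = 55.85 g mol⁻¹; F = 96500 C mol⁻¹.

466 g

Q = I·t = 18.10 A × 88920 s = 1609000 C.
n(e⁻) = Q/F = 1609000 / 96500 = 16.68 mol.
Fe²⁺ + 2 e⁻ → Fe, so n(Fe) = n(e⁻)/2 = 8.339 mol.
m = n·M = 8.339 × 55.85 = 466 g.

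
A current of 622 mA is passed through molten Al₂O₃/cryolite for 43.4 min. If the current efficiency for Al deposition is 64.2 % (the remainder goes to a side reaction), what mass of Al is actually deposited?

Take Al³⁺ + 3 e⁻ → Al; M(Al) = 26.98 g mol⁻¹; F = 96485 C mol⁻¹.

0.0969 g

Q = I·t = 0.6220 × 2604.0 = 1620 C.
n(e⁻) = 1620/96485 = 0.01679 mol; theoretically n(Al) = 0.01679/3 = 0.005596 mol, m_theo = 0.1510 g.
At 64.2 % efficiency, m_actual = 0.642 × 0.1510 = 0.0969 g.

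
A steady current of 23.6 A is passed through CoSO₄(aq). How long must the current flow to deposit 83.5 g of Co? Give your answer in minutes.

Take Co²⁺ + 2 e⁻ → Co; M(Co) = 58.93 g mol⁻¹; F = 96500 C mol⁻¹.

n(Co) = m/M = 83.5 / 58.93 = 1.417 mol.
Each Co atom requires 2 electrons, so n(e⁻) = 2 × 1.417 = 2.834 mol.
Q = n(e⁻)·F = 2.834 × 96500 = 273500 C.
t = Q/I = 273500 / 23.60 A = 11590 s = 193 min.

193 min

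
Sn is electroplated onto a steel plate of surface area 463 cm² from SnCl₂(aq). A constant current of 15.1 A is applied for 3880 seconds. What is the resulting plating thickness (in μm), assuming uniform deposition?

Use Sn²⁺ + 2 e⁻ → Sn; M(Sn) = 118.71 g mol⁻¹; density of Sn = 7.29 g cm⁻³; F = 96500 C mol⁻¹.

Q = I·t = 15.10 × 3880.0 = 58590 C; n(e⁻) = 0.6071 mol.
n(Sn) = n(e⁻)/2 = 0.3036 mol, so m = 0.3036 × 118.71 = 36.04 g.
Volume = m/ρ = 36.04 / 7.29 = 4.943 cm³.
Thickness = V/A = 4.943 / 463 = 0.0107 cm = 107 μm.

107 μm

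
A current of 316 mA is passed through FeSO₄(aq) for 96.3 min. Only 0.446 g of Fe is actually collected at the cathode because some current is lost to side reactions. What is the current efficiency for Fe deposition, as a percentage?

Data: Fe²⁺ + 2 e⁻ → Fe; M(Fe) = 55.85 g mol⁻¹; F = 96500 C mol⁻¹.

Q = I·t = 0.3160 × 5778.0 = 1826 C; n(e⁻) = 1826/96500 = 0.01892 mol.
Theoretical n(Fe) = n(e⁻)/2 = 0.009460 mol, i.e. m_theo = 0.009460 × 55.85 = 0.5284 g.
Efficiency = m_actual / m_theo = 0.446 / 0.5284 = 84.4 %.

84.4 %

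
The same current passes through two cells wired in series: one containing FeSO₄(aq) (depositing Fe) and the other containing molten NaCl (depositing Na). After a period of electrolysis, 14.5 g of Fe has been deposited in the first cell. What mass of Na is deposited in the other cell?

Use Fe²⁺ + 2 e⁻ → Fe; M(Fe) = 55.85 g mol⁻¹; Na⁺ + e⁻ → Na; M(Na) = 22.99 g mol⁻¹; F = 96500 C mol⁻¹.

n(Fe) = 14.5 / 55.85 = 0.2596 mol.
Since Fe²⁺ + 2 e⁻ → Fe, n(e⁻) passed = 2 × 0.2596 = 0.5192 mol.
Cells in series carry the same charge, so the same 0.5192 mol of electrons passes through cell 2.
Na⁺ + e⁻ → Na, so n(Na) = 0.5192 / 1 = 0.5192 mol.
m(Na) = 0.5192 × 22.99 = 11.9 g.

11.9 g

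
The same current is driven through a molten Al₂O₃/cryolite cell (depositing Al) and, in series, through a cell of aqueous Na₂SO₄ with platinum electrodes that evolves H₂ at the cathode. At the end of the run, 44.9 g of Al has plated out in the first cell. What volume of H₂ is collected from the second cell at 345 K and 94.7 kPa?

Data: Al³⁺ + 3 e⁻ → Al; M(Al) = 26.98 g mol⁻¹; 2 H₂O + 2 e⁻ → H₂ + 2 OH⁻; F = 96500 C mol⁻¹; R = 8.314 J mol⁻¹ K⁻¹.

75.6 L

n(Al) = 44.9 / 26.98 = 1.664 mol, so n(e⁻) = 3 × 1.664 = 4.993 mol.
The cells are in series, so the same 4.993 mol of electrons passes through the second cell.
2 H₂O + 2 e⁻ → H₂ + 2 OH⁻ — 2 mol e⁻ per mol H₂, so n(H₂) = 4.993/2 = 2.496 mol.
V = nRT/P = (2.496 × 8.314 × 345) / (94.7 × 10³) = 0.0756 m³ = 75.6 L.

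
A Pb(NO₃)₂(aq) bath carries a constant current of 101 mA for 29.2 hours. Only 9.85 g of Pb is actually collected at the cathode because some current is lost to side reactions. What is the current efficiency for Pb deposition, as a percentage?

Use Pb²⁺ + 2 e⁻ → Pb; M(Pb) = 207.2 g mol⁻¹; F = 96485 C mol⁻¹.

86.4 %

Q = I·t = 0.1010 × 105120 = 10620 C; n(e⁻) = 10620/96485 = 0.1100 mol.
Theoretical n(Pb) = n(e⁻)/2 = 0.05502 mol, i.e. m_theo = 0.05502 × 207.2 = 11.40 g.
Efficiency = m_actual / m_theo = 9.85 / 11.40 = 86.4 %.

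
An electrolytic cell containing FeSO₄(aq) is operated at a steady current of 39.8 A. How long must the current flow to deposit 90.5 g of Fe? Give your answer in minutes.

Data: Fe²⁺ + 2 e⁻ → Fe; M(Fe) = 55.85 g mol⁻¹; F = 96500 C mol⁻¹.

n(Fe) = m/M = 90.5 / 55.85 = 1.620 mol.
Each Fe atom requires 2 electrons, so n(e⁻) = 2 × 1.620 = 3.241 mol.
Q = n(e⁻)·F = 3.241 × 96500 = 312700 C.
t = Q/I = 312700 / 39.80 A = 7858 s = 131 min.

131 min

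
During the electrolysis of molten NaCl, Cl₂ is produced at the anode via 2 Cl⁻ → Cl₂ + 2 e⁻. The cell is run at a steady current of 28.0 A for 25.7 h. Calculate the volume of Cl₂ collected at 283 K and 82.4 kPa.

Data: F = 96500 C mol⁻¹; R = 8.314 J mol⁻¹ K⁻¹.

383 L

Q = I·t = 28.00 A × 92520 s = 2591000 C.
n(e⁻) = Q/F = 2591000 / 96500 = 26.85 mol.
2 electrons are transferred per Cl₂ molecule, so n(Cl₂) = 26.85 / 2 = 13.42 mol.
V = nRT/P = (13.42 × 8.314 × 283) / (82.4 × 10³ Pa) = 0.383 m³ = 383 L.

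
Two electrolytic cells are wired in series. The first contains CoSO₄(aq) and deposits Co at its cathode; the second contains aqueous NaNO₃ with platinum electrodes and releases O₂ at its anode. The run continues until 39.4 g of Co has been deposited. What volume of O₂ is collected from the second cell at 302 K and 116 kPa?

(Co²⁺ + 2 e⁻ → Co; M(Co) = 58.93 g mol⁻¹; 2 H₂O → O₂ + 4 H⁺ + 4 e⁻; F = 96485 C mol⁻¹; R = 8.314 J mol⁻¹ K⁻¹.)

7.24 L

n(Co) = 39.4 / 58.93 = 0.6686 mol, so n(e⁻) = 2 × 0.6686 = 1.337 mol.
The cells are in series, so the same 1.337 mol of electrons passes through the second cell.
2 H₂O → O₂ + 4 H⁺ + 4 e⁻ — 4 mol e⁻ per mol O₂, so n(O₂) = 1.337/4 = 0.3343 mol.
V = nRT/P = (0.3343 × 8.314 × 302) / (116 × 10³) = 0.00724 m³ = 7.24 L.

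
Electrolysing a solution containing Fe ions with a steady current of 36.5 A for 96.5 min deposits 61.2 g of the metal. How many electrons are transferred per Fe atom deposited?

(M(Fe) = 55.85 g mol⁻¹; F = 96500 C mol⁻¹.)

Q = I·t = 36.50 A × 5790.0 s = 211300 C, so n(e⁻) = 211300/96500 = 2.190 mol.
n(Fe) deposited = 61.2 / 55.85 = 1.096 mol.
Electrons per atom = n(e⁻)/n(Fe) = 2.190 / 1.096 = 2.00 ≈ 2, so the ion is Fe²⁺.

2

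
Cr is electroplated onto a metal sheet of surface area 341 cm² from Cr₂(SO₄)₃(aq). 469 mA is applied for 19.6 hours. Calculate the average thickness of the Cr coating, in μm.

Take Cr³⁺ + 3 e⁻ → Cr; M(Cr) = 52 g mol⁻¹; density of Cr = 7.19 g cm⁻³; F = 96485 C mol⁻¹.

24.2 μm

Q = I·t = 0.4690 × 70560 = 33090 C; n(e⁻) = 0.3430 mol.
n(Cr) = n(e⁻)/3 = 0.1143 mol, so m = 0.1143 × 52 = 5.945 g.
Volume = m/ρ = 5.945 / 7.19 = 0.8268 cm³.
Thickness = V/A = 0.8268 / 341 = 0.00242 cm = 24.2 μm.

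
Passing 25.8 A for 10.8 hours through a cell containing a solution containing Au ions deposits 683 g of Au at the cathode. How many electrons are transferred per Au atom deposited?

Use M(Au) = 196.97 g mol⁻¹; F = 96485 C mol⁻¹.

Q = I·t = 25.80 A × 38880 s = 1003000 C, so n(e⁻) = 1003000/96485 = 10.40 mol.
n(Au) deposited = 683 / 196.97 = 3.468 mol.
Electrons per atom = n(e⁻)/n(Au) = 10.40 / 3.468 = 3.00 ≈ 3, so the ion is Au³⁺.

3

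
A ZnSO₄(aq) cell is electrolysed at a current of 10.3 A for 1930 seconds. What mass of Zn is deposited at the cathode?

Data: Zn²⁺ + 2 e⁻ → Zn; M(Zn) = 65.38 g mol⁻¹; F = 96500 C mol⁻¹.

Q = I·t = 10.30 A × 1930.0 s = 19880 C.
n(e⁻) = Q/F = 19880 / 96500 = 0.2060 mol.
Zn²⁺ + 2 e⁻ → Zn, so n(Zn) = n(e⁻)/2 = 0.1030 mol.
m = n·M = 0.1030 × 65.38 = 6.73 g.

6.73 g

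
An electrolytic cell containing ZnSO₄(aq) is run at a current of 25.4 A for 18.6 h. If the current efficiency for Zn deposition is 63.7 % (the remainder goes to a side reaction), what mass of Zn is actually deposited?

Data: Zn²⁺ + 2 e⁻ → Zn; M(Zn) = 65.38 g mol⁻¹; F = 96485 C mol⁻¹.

Q = I·t = 25.40 × 66960 = 1701000 C.
n(e⁻) = 1701000/96485 = 17.63 mol; theoretically n(Zn) = 17.63/2 = 8.814 mol, m_theo = 576.2 g.
At 63.7 % efficiency, m_actual = 0.637 × 576.2 = 367 g.

367 g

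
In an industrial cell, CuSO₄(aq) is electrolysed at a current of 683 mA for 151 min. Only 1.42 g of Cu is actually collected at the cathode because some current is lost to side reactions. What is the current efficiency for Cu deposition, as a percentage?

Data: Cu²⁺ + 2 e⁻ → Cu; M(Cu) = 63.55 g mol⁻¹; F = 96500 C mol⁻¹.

69.7 %

Q = I·t = 0.6830 × 9060.0 = 6188 C; n(e⁻) = 6188/96500 = 0.06412 mol.
Theoretical n(Cu) = n(e⁻)/2 = 0.03206 mol, i.e. m_theo = 0.03206 × 63.55 = 2.038 g.
Efficiency = m_actual / m_theo = 1.42 / 2.038 = 69.7 %.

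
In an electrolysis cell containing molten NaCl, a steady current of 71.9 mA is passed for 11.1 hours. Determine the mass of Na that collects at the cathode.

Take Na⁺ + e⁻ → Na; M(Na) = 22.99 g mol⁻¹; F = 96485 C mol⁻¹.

Q = I·t = 0.07190 A × 39960 s = 2873 C.
n(e⁻) = Q/F = 2873 / 96485 = 0.02978 mol.
Na⁺ + e⁻ → Na, so n(Na) = n(e⁻)/1 = 0.02978 mol.
m = n·M = 0.02978 × 22.99 = 0.685 g.

0.685 g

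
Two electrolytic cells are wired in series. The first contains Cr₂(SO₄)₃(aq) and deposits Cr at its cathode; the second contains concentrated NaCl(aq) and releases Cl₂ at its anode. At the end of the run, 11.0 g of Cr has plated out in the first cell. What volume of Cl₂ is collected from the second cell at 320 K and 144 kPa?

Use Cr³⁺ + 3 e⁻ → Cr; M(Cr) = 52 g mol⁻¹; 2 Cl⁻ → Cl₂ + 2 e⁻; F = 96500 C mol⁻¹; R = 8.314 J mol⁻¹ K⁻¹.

5.86 L

n(Cr) = 11.0 / 52 = 0.2115 mol, so n(e⁻) = 3 × 0.2115 = 0.6346 mol.
The cells are in series, so the same 0.6346 mol of electrons passes through the second cell.
2 Cl⁻ → Cl₂ + 2 e⁻ — 2 mol e⁻ per mol Cl₂, so n(Cl₂) = 0.6346/2 = 0.3173 mol.
V = nRT/P = (0.3173 × 8.314 × 320) / (144 × 10³) = 0.00586 m³ = 5.86 L.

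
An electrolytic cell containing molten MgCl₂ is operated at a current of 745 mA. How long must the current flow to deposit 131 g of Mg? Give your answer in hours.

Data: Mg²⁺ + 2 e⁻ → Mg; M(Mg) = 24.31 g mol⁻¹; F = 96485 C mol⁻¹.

n(Mg) = m/M = 131 / 24.31 = 5.389 mol.
Each Mg atom requires 2 electrons, so n(e⁻) = 2 × 5.389 = 10.78 mol.
Q = n(e⁻)·F = 10.78 × 96485 = 1040000 C.
t = Q/I = 1040000 / 0.7450 A = 1396000 s = 388 h.

388 h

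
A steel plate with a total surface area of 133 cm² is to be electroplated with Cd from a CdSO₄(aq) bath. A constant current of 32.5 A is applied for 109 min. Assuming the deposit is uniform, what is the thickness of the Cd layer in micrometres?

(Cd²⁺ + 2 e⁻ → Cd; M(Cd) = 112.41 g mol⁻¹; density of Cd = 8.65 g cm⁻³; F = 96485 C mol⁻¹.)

Q = I·t = 32.50 × 6540.0 = 212600 C; n(e⁻) = 2.203 mol.
n(Cd) = n(e⁻)/2 = 1.101 mol, so m = 1.101 × 112.41 = 123.8 g.
Volume = m/ρ = 123.8 / 8.65 = 14.31 cm³.
Thickness = V/A = 14.31 / 133 = 0.108 cm = 1080 μm.

1080 μm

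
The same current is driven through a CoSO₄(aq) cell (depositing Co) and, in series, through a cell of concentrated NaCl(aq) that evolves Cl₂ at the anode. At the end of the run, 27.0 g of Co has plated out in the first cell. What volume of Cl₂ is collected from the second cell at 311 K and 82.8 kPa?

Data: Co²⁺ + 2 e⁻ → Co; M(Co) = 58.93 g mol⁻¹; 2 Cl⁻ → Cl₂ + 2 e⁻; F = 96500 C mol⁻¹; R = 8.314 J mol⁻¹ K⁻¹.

n(Co) = 27.0 / 58.93 = 0.4582 mol, so n(e⁻) = 2 × 0.4582 = 0.9163 mol.
The cells are in series, so the same 0.9163 mol of electrons passes through the second cell.
2 Cl⁻ → Cl₂ + 2 e⁻ — 2 mol e⁻ per mol Cl₂, so n(Cl₂) = 0.9163/2 = 0.4582 mol.
V = nRT/P = (0.4582 × 8.314 × 311) / (82.8 × 10³) = 0.0143 m³ = 14.3 L.

14.3 L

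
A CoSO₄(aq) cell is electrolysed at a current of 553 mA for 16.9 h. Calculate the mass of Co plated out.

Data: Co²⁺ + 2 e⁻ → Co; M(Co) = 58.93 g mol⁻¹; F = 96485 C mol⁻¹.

10.3 g

Q = I·t = 0.5530 A × 60840 s = 33640 C.
n(e⁻) = Q/F = 33640 / 96485 = 0.3487 mol.
Co²⁺ + 2 e⁻ → Co, so n(Co) = n(e⁻)/2 = 0.1744 mol.
m = n·M = 0.1744 × 58.93 = 10.3 g.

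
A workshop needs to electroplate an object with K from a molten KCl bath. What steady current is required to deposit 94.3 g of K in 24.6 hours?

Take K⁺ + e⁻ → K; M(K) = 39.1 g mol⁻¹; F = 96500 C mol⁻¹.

2.63 A

n(K) = 94.3 / 39.1 = 2.412 mol.
n(e⁻) = 1 × 2.412 = 2.412 mol.
Q = n(e⁻)·F = 2.412 × 96500 = 232700 C.
I = Q/t = 232700 / 88560 s = 2.63 A.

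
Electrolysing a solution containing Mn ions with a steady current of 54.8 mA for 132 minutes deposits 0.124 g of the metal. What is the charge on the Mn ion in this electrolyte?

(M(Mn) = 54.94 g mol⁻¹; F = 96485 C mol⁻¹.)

Q = I·t = 0.05480 A × 7920.0 s = 434.0 C, so n(e⁻) = 434.0/96485 = 0.004498 mol.
n(Mn) deposited = 0.124 / 54.94 = 0.002257 mol.
Electrons per atom = n(e⁻)/n(Mn) = 0.004498 / 0.002257 = 1.99 ≈ 2, so the ion is Mn²⁺.

+2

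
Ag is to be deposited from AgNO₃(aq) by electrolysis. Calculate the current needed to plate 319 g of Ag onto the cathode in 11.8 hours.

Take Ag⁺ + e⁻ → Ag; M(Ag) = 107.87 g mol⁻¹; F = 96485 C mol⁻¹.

6.72 A

n(Ag) = 319 / 107.87 = 2.957 mol.
n(e⁻) = 1 × 2.957 = 2.957 mol.
Q = n(e⁻)·F = 2.957 × 96485 = 285300 C.
I = Q/t = 285300 / 42480 s = 6.72 A.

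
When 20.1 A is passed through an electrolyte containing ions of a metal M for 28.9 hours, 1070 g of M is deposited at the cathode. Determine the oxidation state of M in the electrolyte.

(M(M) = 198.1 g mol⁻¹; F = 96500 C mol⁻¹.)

Q = I·t = 20.10 A × 104040 s = 2091000 C, so n(e⁻) = 2091000/96500 = 21.67 mol.
n(M) deposited = 1070 / 198.1 = 5.401 mol.
Electrons per atom = n(e⁻)/n(M) = 21.67 / 5.401 = 4.01 ≈ 4, so the ion is M⁴⁺.

+4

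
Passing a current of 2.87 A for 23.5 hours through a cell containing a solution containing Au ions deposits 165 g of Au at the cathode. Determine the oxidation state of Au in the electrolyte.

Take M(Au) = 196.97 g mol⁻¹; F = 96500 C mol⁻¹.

+3

Q = I·t = 2.870 A × 84600 s = 242800 C, so n(e⁻) = 242800/96500 = 2.516 mol.
n(Au) deposited = 165 / 196.97 = 0.8377 mol.
Electrons per atom = n(e⁻)/n(Au) = 2.516 / 0.8377 = 3.00 ≈ 3, so the ion is Au³⁺.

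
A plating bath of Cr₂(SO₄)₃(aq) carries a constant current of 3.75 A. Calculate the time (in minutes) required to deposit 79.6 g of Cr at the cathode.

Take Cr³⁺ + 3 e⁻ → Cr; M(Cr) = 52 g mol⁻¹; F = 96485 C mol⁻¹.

n(Cr) = m/M = 79.6 / 52 = 1.531 mol.
Each Cr atom requires 3 electrons, so n(e⁻) = 3 × 1.531 = 4.592 mol.
Q = n(e⁻)·F = 4.592 × 96485 = 443100 C.
t = Q/I = 443100 / 3.750 A = 118200 s = 1970 min.

1970 min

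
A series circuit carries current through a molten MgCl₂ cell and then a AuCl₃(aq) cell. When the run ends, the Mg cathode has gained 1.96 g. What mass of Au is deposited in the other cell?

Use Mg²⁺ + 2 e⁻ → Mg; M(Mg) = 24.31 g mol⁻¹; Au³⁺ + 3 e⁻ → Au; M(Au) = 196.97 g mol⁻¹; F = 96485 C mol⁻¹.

10.6 g

n(Mg) = 1.96 / 24.31 = 0.08063 mol.
Since Mg²⁺ + 2 e⁻ → Mg, n(e⁻) passed = 2 × 0.08063 = 0.1613 mol.
Cells in series carry the same charge, so the same 0.1613 mol of electrons passes through cell 2.
Au³⁺ + 3 e⁻ → Au, so n(Au) = 0.1613 / 3 = 0.05375 mol.
m(Au) = 0.05375 × 196.97 = 10.6 g.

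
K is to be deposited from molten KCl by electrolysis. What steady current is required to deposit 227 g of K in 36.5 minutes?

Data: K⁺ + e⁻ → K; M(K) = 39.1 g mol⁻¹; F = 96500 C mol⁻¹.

256 A

n(K) = 227 / 39.1 = 5.806 mol.
n(e⁻) = 1 × 5.806 = 5.806 mol.
Q = n(e⁻)·F = 5.806 × 96500 = 560200 C.
I = Q/t = 560200 / 2190.0 s = 256 A.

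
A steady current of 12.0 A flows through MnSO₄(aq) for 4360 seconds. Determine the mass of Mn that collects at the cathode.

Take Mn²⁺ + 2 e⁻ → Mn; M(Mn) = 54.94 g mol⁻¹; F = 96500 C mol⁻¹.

Q = I·t = 12.00 A × 4360.0 s = 52320 C.
n(e⁻) = Q/F = 52320 / 96500 = 0.5422 mol.
Mn²⁺ + 2 e⁻ → Mn, so n(Mn) = n(e⁻)/2 = 0.2711 mol.
m = n·M = 0.2711 × 54.94 = 14.9 g.

14.9 g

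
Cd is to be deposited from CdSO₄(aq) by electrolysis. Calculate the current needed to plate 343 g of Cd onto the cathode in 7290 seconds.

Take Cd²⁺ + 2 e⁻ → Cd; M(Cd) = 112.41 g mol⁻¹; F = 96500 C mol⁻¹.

n(Cd) = 343 / 112.41 = 3.051 mol.
n(e⁻) = 2 × 3.051 = 6.103 mol.
Q = n(e⁻)·F = 6.103 × 96500 = 588900 C.
I = Q/t = 588900 / 7290.0 s = 80.8 A.

80.8 A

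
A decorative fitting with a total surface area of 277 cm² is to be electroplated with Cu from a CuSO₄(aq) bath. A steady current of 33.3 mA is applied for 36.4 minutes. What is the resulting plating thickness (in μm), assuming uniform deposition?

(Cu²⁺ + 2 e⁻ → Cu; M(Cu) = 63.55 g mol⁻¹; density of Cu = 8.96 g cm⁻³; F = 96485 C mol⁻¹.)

Q = I·t = 0.03330 × 2184.0 = 72.73 C; n(e⁻) = 0.0007538 mol.
n(Cu) = n(e⁻)/2 = 0.0003769 mol, so m = 0.0003769 × 63.55 = 0.02395 g.
Volume = m/ρ = 0.02395 / 8.96 = 0.002673 cm³.
Thickness = V/A = 0.002673 / 277 = 9.65 × 10⁻⁶ cm = 0.0965 μm.

0.0965 μm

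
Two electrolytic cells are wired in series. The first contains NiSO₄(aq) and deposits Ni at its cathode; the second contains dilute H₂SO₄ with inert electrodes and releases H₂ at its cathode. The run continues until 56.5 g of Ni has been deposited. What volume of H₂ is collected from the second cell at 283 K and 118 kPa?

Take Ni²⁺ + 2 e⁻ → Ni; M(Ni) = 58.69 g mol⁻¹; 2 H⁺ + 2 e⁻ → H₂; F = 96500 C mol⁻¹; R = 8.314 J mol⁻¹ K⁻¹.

n(Ni) = 56.5 / 58.69 = 0.9627 mol, so n(e⁻) = 2 × 0.9627 = 1.925 mol.
The cells are in series, so the same 1.925 mol of electrons passes through the second cell.
2 H⁺ + 2 e⁻ → H₂ — 2 mol e⁻ per mol H₂, so n(H₂) = 1.925/2 = 0.9627 mol.
V = nRT/P = (0.9627 × 8.314 × 283) / (118 × 10³) = 0.0192 m³ = 19.2 L.

19.2 L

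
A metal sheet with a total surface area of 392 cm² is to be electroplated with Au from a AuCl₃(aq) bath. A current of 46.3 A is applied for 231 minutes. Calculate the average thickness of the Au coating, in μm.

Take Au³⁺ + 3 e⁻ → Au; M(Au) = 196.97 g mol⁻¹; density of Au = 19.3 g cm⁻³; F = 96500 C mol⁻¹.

Q = I·t = 46.30 × 13860 = 641700 C; n(e⁻) = 6.650 mol.
n(Au) = n(e⁻)/3 = 2.217 mol, so m = 2.217 × 196.97 = 436.6 g.
Volume = m/ρ = 436.6 / 19.3 = 22.62 cm³.
Thickness = V/A = 22.62 / 392 = 0.0577 cm = 577 μm.

577 μm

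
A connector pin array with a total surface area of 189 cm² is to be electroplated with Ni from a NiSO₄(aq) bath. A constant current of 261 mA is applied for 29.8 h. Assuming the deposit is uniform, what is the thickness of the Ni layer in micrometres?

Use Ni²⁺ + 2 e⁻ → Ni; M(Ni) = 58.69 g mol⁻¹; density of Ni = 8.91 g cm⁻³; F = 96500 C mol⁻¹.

Q = I·t = 0.2610 × 107280 = 28000 C; n(e⁻) = 0.2902 mol.
n(Ni) = n(e⁻)/2 = 0.1451 mol, so m = 0.1451 × 58.69 = 8.515 g.
Volume = m/ρ = 8.515 / 8.91 = 0.9556 cm³.
Thickness = V/A = 0.9556 / 189 = 0.00506 cm = 50.6 μm.

50.6 μm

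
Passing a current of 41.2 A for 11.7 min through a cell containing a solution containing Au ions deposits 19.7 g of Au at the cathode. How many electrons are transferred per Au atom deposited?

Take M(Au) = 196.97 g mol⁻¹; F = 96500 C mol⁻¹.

Q = I·t = 41.20 A × 702.00 s = 28920 C, so n(e⁻) = 28920/96500 = 0.2997 mol.
n(Au) deposited = 19.7 / 196.97 = 0.1000 mol.
Electrons per atom = n(e⁻)/n(Au) = 0.2997 / 0.1000 = 3.00 ≈ 3, so the ion is Au³⁺.

3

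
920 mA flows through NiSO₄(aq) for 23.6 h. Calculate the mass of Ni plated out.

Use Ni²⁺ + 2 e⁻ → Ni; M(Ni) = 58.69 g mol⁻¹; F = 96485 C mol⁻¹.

23.8 g

Q = I·t = 0.9200 A × 84960 s = 78160 C.
n(e⁻) = Q/F = 78160 / 96485 = 0.8101 mol.
Ni²⁺ + 2 e⁻ → Ni, so n(Ni) = n(e⁻)/2 = 0.4051 mol.
m = n·M = 0.4051 × 58.69 = 23.8 g.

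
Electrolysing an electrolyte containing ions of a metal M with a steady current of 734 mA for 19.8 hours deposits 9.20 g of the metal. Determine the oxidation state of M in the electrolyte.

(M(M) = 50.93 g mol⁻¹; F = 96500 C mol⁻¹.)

+3

Q = I·t = 0.7340 A × 71280 s = 52320 C, so n(e⁻) = 52320/96500 = 0.5422 mol.
n(M) deposited = 9.20 / 50.93 = 0.1806 mol.
Electrons per atom = n(e⁻)/n(M) = 0.5422 / 0.1806 = 3.00 ≈ 3, so the ion is M³⁺.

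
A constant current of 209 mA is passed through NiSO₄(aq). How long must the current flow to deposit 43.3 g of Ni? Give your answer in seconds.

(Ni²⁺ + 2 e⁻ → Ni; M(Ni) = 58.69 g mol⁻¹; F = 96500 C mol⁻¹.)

n(Ni) = m/M = 43.3 / 58.69 = 0.7378 mol.
Each Ni atom requires 2 electrons, so n(e⁻) = 2 × 0.7378 = 1.476 mol.
Q = n(e⁻)·F = 1.476 × 96500 = 142400 C.
t = Q/I = 142400 / 0.2090 A = 681300 s.

6.81 × 10⁵ s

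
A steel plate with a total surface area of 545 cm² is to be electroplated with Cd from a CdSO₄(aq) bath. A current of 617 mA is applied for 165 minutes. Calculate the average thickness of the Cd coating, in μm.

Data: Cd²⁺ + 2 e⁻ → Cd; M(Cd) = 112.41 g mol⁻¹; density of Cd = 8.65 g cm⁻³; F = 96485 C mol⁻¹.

7.55 μm

Q = I·t = 0.6170 × 9900.0 = 6108 C; n(e⁻) = 0.06331 mol.
n(Cd) = n(e⁻)/2 = 0.03165 mol, so m = 0.03165 × 112.41 = 3.558 g.
Volume = m/ρ = 3.558 / 8.65 = 0.4114 cm³.
Thickness = V/A = 0.4114 / 545 = 7.55 × 10⁻⁴ cm = 7.55 μm.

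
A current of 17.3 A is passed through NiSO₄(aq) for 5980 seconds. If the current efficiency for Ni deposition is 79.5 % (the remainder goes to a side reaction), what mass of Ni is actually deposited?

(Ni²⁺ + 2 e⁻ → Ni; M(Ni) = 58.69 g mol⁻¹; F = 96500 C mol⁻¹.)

25.0 g

Q = I·t = 17.30 × 5980.0 = 103500 C.
n(e⁻) = 103500/96500 = 1.072 mol; theoretically n(Ni) = 1.072/2 = 0.5360 mol, m_theo = 31.46 g.
At 79.5 % efficiency, m_actual = 0.795 × 31.46 = 25.0 g.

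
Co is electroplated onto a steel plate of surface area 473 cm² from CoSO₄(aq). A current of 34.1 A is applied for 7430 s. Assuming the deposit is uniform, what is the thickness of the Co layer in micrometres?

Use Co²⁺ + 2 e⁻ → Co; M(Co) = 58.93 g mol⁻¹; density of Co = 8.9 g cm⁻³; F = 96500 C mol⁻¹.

184 μm

Q = I·t = 34.10 × 7430.0 = 253400 C; n(e⁻) = 2.626 mol.
n(Co) = n(e⁻)/2 = 1.313 mol, so m = 1.313 × 58.93 = 77.36 g.
Volume = m/ρ = 77.36 / 8.9 = 8.692 cm³.
Thickness = V/A = 8.692 / 473 = 0.0184 cm = 184 μm.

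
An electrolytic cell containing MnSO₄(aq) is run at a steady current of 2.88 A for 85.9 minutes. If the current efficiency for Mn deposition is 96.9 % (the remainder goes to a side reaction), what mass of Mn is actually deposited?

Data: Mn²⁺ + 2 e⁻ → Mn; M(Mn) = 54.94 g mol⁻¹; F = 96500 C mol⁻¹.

Q = I·t = 2.880 × 5154.0 = 14840 C.
n(e⁻) = 14840/96500 = 0.1538 mol; theoretically n(Mn) = 0.1538/2 = 0.07691 mol, m_theo = 4.225 g.
At 96.9 % efficiency, m_actual = 0.969 × 4.225 = 4.09 g.

4.09 g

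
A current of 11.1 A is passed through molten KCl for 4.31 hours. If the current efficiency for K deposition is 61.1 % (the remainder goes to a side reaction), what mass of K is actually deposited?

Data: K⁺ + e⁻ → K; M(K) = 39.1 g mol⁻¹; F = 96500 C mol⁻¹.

Q = I·t = 11.10 × 15516 = 172200 C.
n(e⁻) = 172200/96500 = 1.785 mol; theoretically n(K) = 1.785/1 = 1.785 mol, m_theo = 69.78 g.
At 61.1 % efficiency, m_actual = 0.611 × 69.78 = 42.6 g.

42.6 g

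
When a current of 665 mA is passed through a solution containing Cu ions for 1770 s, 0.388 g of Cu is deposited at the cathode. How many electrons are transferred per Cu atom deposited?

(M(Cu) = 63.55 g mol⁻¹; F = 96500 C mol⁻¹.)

2

Q = I·t = 0.6650 A × 1770.0 s = 1177 C, so n(e⁻) = 1177/96500 = 0.01220 mol.
n(Cu) deposited = 0.388 / 63.55 = 0.006105 mol.
Electrons per atom = n(e⁻)/n(Cu) = 0.01220 / 0.006105 = 2.00 ≈ 2, so the ion is Cu²⁺.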